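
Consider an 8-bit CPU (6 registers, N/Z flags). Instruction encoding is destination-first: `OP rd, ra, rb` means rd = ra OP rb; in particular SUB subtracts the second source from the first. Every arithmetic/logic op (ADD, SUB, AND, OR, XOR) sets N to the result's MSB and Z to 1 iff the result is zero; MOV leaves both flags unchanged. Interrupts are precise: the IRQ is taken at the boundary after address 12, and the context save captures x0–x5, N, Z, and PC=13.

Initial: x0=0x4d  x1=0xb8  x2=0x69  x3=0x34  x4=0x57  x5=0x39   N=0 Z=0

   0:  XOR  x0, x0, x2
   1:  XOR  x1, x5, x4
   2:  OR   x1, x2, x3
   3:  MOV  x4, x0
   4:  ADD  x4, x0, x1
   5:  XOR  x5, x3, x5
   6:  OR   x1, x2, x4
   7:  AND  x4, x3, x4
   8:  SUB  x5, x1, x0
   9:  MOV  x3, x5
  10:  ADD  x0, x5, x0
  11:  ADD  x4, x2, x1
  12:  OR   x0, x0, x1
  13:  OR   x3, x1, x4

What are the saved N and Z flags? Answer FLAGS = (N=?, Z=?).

after  0: x0=0x24 x1=0xb8 x2=0x69 x3=0x34 x4=0x57 x5=0x39  N=0 Z=0
after  1: x0=0x24 x1=0x6e x2=0x69 x3=0x34 x4=0x57 x5=0x39  N=0 Z=0
after  2: x0=0x24 x1=0x7d x2=0x69 x3=0x34 x4=0x57 x5=0x39  N=0 Z=0
after  3: x0=0x24 x1=0x7d x2=0x69 x3=0x34 x4=0x24 x5=0x39  N=0 Z=0
after  4: x0=0x24 x1=0x7d x2=0x69 x3=0x34 x4=0xa1 x5=0x39  N=1 Z=0
after  5: x0=0x24 x1=0x7d x2=0x69 x3=0x34 x4=0xa1 x5=0x0d  N=0 Z=0
after  6: x0=0x24 x1=0xe9 x2=0x69 x3=0x34 x4=0xa1 x5=0x0d  N=1 Z=0
after  7: x0=0x24 x1=0xe9 x2=0x69 x3=0x34 x4=0x20 x5=0x0d  N=0 Z=0
after  8: x0=0x24 x1=0xe9 x2=0x69 x3=0x34 x4=0x20 x5=0xc5  N=1 Z=0
after  9: x0=0x24 x1=0xe9 x2=0x69 x3=0xc5 x4=0x20 x5=0xc5  N=1 Z=0
after 10: x0=0xe9 x1=0xe9 x2=0x69 x3=0xc5 x4=0x20 x5=0xc5  N=1 Z=0
after 11: x0=0xe9 x1=0xe9 x2=0x69 x3=0xc5 x4=0x52 x5=0xc5  N=0 Z=0
after 12: x0=0xe9 x1=0xe9 x2=0x69 x3=0xc5 x4=0x52 x5=0xc5  N=1 Z=0
-- IRQ taken; context saved, return-PC = 13 --

FLAGS = (N=1, Z=0)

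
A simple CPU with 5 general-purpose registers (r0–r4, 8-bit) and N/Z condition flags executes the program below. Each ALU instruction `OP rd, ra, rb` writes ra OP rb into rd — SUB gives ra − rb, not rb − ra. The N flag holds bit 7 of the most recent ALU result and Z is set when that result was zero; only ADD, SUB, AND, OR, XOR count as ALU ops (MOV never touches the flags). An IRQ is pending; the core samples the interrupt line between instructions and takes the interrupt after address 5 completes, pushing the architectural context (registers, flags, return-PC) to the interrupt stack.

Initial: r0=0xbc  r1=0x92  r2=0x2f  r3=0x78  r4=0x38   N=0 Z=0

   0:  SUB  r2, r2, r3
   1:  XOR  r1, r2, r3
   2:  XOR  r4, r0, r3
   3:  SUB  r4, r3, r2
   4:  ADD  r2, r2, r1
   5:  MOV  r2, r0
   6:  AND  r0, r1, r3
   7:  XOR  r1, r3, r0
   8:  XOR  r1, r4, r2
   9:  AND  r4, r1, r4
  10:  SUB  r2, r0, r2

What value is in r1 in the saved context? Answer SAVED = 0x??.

SAVED = 0xcf

after  0: r0=0xbc r1=0x92 r2=0xb7 r3=0x78 r4=0x38  N=1 Z=0
after  1: r0=0xbc r1=0xcf r2=0xb7 r3=0x78 r4=0x38  N=1 Z=0
after  2: r0=0xbc r1=0xcf r2=0xb7 r3=0x78 r4=0xc4  N=1 Z=0
after  3: r0=0xbc r1=0xcf r2=0xb7 r3=0x78 r4=0xc1  N=1 Z=0
after  4: r0=0xbc r1=0xcf r2=0x86 r3=0x78 r4=0xc1  N=1 Z=0
after  5: r0=0xbc r1=0xcf r2=0xbc r3=0x78 r4=0xc1  N=1 Z=0
-- IRQ taken; context saved, return-PC = 6 --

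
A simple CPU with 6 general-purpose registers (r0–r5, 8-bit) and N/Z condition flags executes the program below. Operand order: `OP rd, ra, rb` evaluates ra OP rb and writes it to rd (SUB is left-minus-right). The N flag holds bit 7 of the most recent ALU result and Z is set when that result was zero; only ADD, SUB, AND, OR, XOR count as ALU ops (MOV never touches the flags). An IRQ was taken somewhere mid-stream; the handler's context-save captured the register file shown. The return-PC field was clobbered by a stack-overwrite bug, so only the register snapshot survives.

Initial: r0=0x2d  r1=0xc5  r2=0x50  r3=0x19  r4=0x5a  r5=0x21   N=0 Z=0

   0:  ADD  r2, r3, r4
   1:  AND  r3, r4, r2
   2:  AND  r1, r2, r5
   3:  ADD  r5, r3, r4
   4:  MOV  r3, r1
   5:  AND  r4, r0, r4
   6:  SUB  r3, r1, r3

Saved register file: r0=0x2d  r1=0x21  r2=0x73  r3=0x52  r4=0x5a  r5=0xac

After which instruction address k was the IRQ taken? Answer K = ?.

K = 3

after  0: r0=0x2d r1=0xc5 r2=0x73 r3=0x19 r4=0x5a r5=0x21  N=0 Z=0
after  1: r0=0x2d r1=0xc5 r2=0x73 r3=0x52 r4=0x5a r5=0x21  N=0 Z=0
after  2: r0=0x2d r1=0x21 r2=0x73 r3=0x52 r4=0x5a r5=0x21  N=0 Z=0
after  3: r0=0x2d r1=0x21 r2=0x73 r3=0x52 r4=0x5a r5=0xac  N=1 Z=0
-- IRQ taken; context saved, return-PC = 4 --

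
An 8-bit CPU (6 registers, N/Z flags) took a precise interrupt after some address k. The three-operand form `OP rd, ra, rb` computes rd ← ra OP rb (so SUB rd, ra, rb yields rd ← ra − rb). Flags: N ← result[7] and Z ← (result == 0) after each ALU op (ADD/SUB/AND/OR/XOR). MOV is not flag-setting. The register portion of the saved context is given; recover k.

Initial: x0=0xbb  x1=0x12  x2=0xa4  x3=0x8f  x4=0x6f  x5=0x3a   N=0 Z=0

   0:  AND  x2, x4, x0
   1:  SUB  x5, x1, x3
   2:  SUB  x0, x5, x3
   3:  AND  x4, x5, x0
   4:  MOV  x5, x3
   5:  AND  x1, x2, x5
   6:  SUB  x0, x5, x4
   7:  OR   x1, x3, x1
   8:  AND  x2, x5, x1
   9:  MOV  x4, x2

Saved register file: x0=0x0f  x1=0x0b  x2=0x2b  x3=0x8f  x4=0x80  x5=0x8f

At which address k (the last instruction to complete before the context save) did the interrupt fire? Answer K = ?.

after  0: x0=0xbb x1=0x12 x2=0x2b x3=0x8f x4=0x6f x5=0x3a  N=0 Z=0
after  1: x0=0xbb x1=0x12 x2=0x2b x3=0x8f x4=0x6f x5=0x83  N=1 Z=0
after  2: x0=0xf4 x1=0x12 x2=0x2b x3=0x8f x4=0x6f x5=0x83  N=1 Z=0
after  3: x0=0xf4 x1=0x12 x2=0x2b x3=0x8f x4=0x80 x5=0x83  N=1 Z=0
after  4: x0=0xf4 x1=0x12 x2=0x2b x3=0x8f x4=0x80 x5=0x8f  N=1 Z=0
after  5: x0=0xf4 x1=0x0b x2=0x2b x3=0x8f x4=0x80 x5=0x8f  N=0 Z=0
after  6: x0=0x0f x1=0x0b x2=0x2b x3=0x8f x4=0x80 x5=0x8f  N=0 Z=0
-- IRQ taken; context saved, return-PC = 7 --

K = 6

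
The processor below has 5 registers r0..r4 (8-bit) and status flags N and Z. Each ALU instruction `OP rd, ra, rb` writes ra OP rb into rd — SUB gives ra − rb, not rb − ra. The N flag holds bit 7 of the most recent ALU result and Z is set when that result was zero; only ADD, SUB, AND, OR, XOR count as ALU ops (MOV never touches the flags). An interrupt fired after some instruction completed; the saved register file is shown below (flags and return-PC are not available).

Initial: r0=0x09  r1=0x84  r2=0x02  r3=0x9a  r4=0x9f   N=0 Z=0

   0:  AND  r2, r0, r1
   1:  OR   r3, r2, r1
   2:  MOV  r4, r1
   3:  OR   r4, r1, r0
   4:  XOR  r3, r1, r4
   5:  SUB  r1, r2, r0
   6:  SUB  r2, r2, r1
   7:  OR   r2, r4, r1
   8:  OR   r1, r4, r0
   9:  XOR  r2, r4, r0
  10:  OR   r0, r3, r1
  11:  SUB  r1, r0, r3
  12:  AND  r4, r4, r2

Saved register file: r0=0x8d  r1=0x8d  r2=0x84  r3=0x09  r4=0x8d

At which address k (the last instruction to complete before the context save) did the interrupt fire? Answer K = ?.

K = 10

after  0: r0=0x09 r1=0x84 r2=0x00 r3=0x9a r4=0x9f  N=0 Z=1
after  1: r0=0x09 r1=0x84 r2=0x00 r3=0x84 r4=0x9f  N=1 Z=0
after  2: r0=0x09 r1=0x84 r2=0x00 r3=0x84 r4=0x84  N=1 Z=0
after  3: r0=0x09 r1=0x84 r2=0x00 r3=0x84 r4=0x8d  N=1 Z=0
after  4: r0=0x09 r1=0x84 r2=0x00 r3=0x09 r4=0x8d  N=0 Z=0
after  5: r0=0x09 r1=0xf7 r2=0x00 r3=0x09 r4=0x8d  N=1 Z=0
after  6: r0=0x09 r1=0xf7 r2=0x09 r3=0x09 r4=0x8d  N=0 Z=0
after  7: r0=0x09 r1=0xf7 r2=0xff r3=0x09 r4=0x8d  N=1 Z=0
after  8: r0=0x09 r1=0x8d r2=0xff r3=0x09 r4=0x8d  N=1 Z=0
after  9: r0=0x09 r1=0x8d r2=0x84 r3=0x09 r4=0x8d  N=1 Z=0
after 10: r0=0x8d r1=0x8d r2=0x84 r3=0x09 r4=0x8d  N=1 Z=0
-- IRQ taken; context saved, return-PC = 11 --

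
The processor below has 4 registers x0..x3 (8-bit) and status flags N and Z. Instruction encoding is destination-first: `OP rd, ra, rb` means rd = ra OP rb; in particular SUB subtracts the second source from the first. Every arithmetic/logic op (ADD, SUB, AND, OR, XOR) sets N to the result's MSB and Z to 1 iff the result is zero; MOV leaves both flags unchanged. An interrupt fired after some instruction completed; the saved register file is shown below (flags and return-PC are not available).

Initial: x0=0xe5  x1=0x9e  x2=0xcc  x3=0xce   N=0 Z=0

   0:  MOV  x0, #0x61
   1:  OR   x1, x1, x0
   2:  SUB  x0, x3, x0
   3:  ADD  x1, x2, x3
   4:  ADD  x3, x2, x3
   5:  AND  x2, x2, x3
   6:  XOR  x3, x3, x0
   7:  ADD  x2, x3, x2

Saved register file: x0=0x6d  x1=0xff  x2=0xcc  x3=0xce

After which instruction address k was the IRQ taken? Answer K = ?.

after  0: x0=0x61 x1=0x9e x2=0xcc x3=0xce  N=0 Z=0
after  1: x0=0x61 x1=0xff x2=0xcc x3=0xce  N=1 Z=0
after  2: x0=0x6d x1=0xff x2=0xcc x3=0xce  N=0 Z=0
-- IRQ taken; context saved, return-PC = 3 --

K = 2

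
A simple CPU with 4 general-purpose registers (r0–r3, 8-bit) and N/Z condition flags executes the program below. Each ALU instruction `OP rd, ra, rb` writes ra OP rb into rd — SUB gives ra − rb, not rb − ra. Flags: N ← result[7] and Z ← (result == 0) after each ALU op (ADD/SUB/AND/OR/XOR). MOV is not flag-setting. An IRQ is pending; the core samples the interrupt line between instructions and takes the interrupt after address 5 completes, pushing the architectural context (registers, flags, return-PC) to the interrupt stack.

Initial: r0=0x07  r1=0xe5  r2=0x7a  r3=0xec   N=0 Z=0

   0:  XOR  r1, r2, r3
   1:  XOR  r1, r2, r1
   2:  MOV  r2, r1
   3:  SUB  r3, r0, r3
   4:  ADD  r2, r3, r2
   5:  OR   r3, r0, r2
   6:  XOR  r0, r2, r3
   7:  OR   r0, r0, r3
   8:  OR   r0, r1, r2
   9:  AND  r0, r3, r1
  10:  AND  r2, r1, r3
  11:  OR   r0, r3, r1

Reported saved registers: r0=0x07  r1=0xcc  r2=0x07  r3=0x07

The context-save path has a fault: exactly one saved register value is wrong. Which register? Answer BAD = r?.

after  0: r0=0x07 r1=0x96 r2=0x7a r3=0xec  N=1 Z=0
after  1: r0=0x07 r1=0xec r2=0x7a r3=0xec  N=1 Z=0
after  2: r0=0x07 r1=0xec r2=0xec r3=0xec  N=1 Z=0
after  3: r0=0x07 r1=0xec r2=0xec r3=0x1b  N=0 Z=0
after  4: r0=0x07 r1=0xec r2=0x07 r3=0x1b  N=0 Z=0
after  5: r0=0x07 r1=0xec r2=0x07 r3=0x07  N=0 Z=0
-- IRQ taken; context saved, return-PC = 6 --
mismatch: r1: reported 0xcc vs actual 0xec

BAD = r1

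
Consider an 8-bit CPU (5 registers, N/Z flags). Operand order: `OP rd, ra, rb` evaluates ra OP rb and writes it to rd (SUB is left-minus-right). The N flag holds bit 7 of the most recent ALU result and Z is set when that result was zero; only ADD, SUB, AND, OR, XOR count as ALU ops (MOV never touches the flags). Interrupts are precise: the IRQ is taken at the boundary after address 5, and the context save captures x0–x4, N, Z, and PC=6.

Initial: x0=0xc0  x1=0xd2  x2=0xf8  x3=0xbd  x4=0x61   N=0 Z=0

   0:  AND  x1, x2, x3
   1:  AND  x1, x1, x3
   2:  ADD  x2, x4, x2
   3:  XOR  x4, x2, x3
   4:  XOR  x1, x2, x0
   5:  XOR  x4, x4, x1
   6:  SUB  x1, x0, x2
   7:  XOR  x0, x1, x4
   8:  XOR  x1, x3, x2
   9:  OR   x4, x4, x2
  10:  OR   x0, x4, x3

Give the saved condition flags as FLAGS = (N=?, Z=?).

FLAGS = (N=0, Z=0)

after  0: x0=0xc0 x1=0xb8 x2=0xf8 x3=0xbd x4=0x61  N=1 Z=0
after  1: x0=0xc0 x1=0xb8 x2=0xf8 x3=0xbd x4=0x61  N=1 Z=0
after  2: x0=0xc0 x1=0xb8 x2=0x59 x3=0xbd x4=0x61  N=0 Z=0
after  3: x0=0xc0 x1=0xb8 x2=0x59 x3=0xbd x4=0xe4  N=1 Z=0
after  4: x0=0xc0 x1=0x99 x2=0x59 x3=0xbd x4=0xe4  N=1 Z=0
after  5: x0=0xc0 x1=0x99 x2=0x59 x3=0xbd x4=0x7d  N=0 Z=0
-- IRQ taken; context saved, return-PC = 6 --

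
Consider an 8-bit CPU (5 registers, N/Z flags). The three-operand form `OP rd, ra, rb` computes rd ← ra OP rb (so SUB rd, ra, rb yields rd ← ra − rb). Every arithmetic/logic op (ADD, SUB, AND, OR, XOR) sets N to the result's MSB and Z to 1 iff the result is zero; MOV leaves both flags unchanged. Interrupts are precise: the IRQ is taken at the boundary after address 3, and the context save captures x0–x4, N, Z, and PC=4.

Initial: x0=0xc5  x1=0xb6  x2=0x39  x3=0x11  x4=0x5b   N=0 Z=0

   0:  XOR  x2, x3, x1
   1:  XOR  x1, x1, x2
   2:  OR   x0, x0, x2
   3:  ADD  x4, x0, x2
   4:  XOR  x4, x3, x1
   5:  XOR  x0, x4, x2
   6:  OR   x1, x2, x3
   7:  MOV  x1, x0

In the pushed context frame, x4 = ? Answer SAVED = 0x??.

SAVED = 0x8e

after  0: x0=0xc5 x1=0xb6 x2=0xa7 x3=0x11 x4=0x5b  N=1 Z=0
after  1: x0=0xc5 x1=0x11 x2=0xa7 x3=0x11 x4=0x5b  N=0 Z=0
after  2: x0=0xe7 x1=0x11 x2=0xa7 x3=0x11 x4=0x5b  N=1 Z=0
after  3: x0=0xe7 x1=0x11 x2=0xa7 x3=0x11 x4=0x8e  N=1 Z=0
-- IRQ taken; context saved, return-PC = 4 --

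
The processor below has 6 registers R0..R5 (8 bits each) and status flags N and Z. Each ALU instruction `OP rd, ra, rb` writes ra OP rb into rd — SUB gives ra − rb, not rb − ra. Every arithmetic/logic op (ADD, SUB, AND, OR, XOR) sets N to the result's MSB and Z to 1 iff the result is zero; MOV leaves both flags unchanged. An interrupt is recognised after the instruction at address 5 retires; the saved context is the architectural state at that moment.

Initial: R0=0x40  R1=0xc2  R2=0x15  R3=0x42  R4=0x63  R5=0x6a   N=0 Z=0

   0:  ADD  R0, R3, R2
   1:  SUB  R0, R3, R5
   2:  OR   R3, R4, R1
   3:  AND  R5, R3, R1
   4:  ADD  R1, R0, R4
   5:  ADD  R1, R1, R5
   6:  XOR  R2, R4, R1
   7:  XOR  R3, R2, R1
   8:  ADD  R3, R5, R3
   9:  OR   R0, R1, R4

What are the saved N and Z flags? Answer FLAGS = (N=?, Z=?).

after  0: R0=0x57 R1=0xc2 R2=0x15 R3=0x42 R4=0x63 R5=0x6a  N=0 Z=0
after  1: R0=0xd8 R1=0xc2 R2=0x15 R3=0x42 R4=0x63 R5=0x6a  N=1 Z=0
after  2: R0=0xd8 R1=0xc2 R2=0x15 R3=0xe3 R4=0x63 R5=0x6a  N=1 Z=0
after  3: R0=0xd8 R1=0xc2 R2=0x15 R3=0xe3 R4=0x63 R5=0xc2  N=1 Z=0
after  4: R0=0xd8 R1=0x3b R2=0x15 R3=0xe3 R4=0x63 R5=0xc2  N=0 Z=0
after  5: R0=0xd8 R1=0xfd R2=0x15 R3=0xe3 R4=0x63 R5=0xc2  N=1 Z=0
-- IRQ taken; context saved, return-PC = 6 --

FLAGS = (N=1, Z=0)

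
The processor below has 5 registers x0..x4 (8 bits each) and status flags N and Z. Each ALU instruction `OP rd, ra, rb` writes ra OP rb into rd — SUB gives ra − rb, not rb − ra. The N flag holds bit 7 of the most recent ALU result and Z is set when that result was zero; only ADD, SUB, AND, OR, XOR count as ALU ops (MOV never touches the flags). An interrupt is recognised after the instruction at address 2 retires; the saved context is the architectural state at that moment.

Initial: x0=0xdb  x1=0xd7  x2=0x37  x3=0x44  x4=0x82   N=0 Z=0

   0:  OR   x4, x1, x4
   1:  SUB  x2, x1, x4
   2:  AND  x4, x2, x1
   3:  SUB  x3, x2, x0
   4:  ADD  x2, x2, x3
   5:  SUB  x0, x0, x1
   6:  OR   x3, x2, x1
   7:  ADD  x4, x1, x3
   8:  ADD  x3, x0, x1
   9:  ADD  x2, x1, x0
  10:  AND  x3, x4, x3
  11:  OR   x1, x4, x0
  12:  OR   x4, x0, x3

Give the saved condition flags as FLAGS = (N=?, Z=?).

after  0: x0=0xdb x1=0xd7 x2=0x37 x3=0x44 x4=0xd7  N=1 Z=0
after  1: x0=0xdb x1=0xd7 x2=0x00 x3=0x44 x4=0xd7  N=0 Z=1
after  2: x0=0xdb x1=0xd7 x2=0x00 x3=0x44 x4=0x00  N=0 Z=1
-- IRQ taken; context saved, return-PC = 3 --

FLAGS = (N=0, Z=1)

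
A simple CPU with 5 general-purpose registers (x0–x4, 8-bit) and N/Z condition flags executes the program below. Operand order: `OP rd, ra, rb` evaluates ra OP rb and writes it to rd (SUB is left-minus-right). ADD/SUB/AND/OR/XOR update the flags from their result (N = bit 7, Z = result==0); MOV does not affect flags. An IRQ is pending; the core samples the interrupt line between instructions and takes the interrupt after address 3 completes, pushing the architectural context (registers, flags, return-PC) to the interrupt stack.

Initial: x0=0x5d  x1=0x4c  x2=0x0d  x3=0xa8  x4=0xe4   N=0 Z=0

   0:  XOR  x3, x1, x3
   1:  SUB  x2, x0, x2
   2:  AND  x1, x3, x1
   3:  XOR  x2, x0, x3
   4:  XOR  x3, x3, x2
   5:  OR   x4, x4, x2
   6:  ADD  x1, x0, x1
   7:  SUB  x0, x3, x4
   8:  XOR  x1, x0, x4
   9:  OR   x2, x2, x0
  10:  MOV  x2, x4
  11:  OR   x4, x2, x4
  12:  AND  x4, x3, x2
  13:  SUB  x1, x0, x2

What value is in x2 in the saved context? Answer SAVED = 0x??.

after  0: x0=0x5d x1=0x4c x2=0x0d x3=0xe4 x4=0xe4  N=1 Z=0
after  1: x0=0x5d x1=0x4c x2=0x50 x3=0xe4 x4=0xe4  N=0 Z=0
after  2: x0=0x5d x1=0x44 x2=0x50 x3=0xe4 x4=0xe4  N=0 Z=0
after  3: x0=0x5d x1=0x44 x2=0xb9 x3=0xe4 x4=0xe4  N=1 Z=0
-- IRQ taken; context saved, return-PC = 4 --

SAVED = 0xb9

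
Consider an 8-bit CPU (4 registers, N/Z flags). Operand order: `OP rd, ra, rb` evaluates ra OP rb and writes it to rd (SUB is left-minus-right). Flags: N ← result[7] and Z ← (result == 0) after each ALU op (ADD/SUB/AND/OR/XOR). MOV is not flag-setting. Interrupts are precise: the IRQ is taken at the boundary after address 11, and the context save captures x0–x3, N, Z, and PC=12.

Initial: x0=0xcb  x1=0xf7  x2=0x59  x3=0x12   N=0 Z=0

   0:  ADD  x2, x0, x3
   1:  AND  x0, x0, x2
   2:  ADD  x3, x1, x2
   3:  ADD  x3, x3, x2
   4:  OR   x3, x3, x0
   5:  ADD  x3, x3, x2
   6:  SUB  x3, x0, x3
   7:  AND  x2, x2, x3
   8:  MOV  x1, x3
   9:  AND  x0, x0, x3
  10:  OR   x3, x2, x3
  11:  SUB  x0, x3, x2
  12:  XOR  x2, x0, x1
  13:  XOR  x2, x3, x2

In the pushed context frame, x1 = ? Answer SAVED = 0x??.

after  0: x0=0xcb x1=0xf7 x2=0xdd x3=0x12  N=1 Z=0
after  1: x0=0xc9 x1=0xf7 x2=0xdd x3=0x12  N=1 Z=0
after  2: x0=0xc9 x1=0xf7 x2=0xdd x3=0xd4  N=1 Z=0
after  3: x0=0xc9 x1=0xf7 x2=0xdd x3=0xb1  N=1 Z=0
after  4: x0=0xc9 x1=0xf7 x2=0xdd x3=0xf9  N=1 Z=0
after  5: x0=0xc9 x1=0xf7 x2=0xdd x3=0xd6  N=1 Z=0
after  6: x0=0xc9 x1=0xf7 x2=0xdd x3=0xf3  N=1 Z=0
after  7: x0=0xc9 x1=0xf7 x2=0xd1 x3=0xf3  N=1 Z=0
after  8: x0=0xc9 x1=0xf3 x2=0xd1 x3=0xf3  N=1 Z=0
after  9: x0=0xc1 x1=0xf3 x2=0xd1 x3=0xf3  N=1 Z=0
after 10: x0=0xc1 x1=0xf3 x2=0xd1 x3=0xf3  N=1 Z=0
after 11: x0=0x22 x1=0xf3 x2=0xd1 x3=0xf3  N=0 Z=0
-- IRQ taken; context saved, return-PC = 12 --

SAVED = 0xf3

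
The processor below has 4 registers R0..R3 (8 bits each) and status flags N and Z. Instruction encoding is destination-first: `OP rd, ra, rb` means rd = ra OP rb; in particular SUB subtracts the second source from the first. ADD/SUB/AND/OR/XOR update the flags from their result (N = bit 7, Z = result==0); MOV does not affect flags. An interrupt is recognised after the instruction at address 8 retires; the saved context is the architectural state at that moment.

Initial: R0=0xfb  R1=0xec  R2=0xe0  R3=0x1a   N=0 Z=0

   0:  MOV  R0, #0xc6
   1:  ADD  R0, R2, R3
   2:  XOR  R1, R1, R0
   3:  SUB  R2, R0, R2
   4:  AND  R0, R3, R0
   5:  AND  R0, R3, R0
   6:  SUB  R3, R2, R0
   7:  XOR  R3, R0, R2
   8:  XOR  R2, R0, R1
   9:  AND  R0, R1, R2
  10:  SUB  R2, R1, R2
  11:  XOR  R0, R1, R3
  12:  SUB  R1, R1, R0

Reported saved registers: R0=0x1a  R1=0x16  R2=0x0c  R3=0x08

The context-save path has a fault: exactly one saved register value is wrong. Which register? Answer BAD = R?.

BAD = R3

after  0: R0=0xc6 R1=0xec R2=0xe0 R3=0x1a  N=0 Z=0
after  1: R0=0xfa R1=0xec R2=0xe0 R3=0x1a  N=1 Z=0
after  2: R0=0xfa R1=0x16 R2=0xe0 R3=0x1a  N=0 Z=0
after  3: R0=0xfa R1=0x16 R2=0x1a R3=0x1a  N=0 Z=0
after  4: R0=0x1a R1=0x16 R2=0x1a R3=0x1a  N=0 Z=0
after  5: R0=0x1a R1=0x16 R2=0x1a R3=0x1a  N=0 Z=0
after  6: R0=0x1a R1=0x16 R2=0x1a R3=0x00  N=0 Z=1
after  7: R0=0x1a R1=0x16 R2=0x1a R3=0x00  N=0 Z=1
after  8: R0=0x1a R1=0x16 R2=0x0c R3=0x00  N=0 Z=0
-- IRQ taken; context saved, return-PC = 9 --
mismatch: R3: reported 0x08 vs actual 0x00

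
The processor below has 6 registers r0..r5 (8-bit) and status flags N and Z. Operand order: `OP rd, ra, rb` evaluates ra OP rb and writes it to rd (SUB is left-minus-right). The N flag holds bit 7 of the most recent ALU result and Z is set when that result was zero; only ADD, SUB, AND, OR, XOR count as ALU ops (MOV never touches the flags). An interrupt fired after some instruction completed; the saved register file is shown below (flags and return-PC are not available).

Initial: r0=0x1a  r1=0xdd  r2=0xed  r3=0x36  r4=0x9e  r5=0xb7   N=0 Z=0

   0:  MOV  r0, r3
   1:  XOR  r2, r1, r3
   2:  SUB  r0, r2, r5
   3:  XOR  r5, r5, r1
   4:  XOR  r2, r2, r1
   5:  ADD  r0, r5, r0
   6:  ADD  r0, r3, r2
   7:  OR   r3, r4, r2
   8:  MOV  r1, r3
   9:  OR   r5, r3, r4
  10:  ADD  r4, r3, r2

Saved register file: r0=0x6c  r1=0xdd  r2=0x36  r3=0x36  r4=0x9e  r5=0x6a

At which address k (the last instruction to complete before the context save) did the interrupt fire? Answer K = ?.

K = 6

after  0: r0=0x36 r1=0xdd r2=0xed r3=0x36 r4=0x9e r5=0xb7  N=0 Z=0
after  1: r0=0x36 r1=0xdd r2=0xeb r3=0x36 r4=0x9e r5=0xb7  N=1 Z=0
after  2: r0=0x34 r1=0xdd r2=0xeb r3=0x36 r4=0x9e r5=0xb7  N=0 Z=0
after  3: r0=0x34 r1=0xdd r2=0xeb r3=0x36 r4=0x9e r5=0x6a  N=0 Z=0
after  4: r0=0x34 r1=0xdd r2=0x36 r3=0x36 r4=0x9e r5=0x6a  N=0 Z=0
after  5: r0=0x9e r1=0xdd r2=0x36 r3=0x36 r4=0x9e r5=0x6a  N=1 Z=0
after  6: r0=0x6c r1=0xdd r2=0x36 r3=0x36 r4=0x9e r5=0x6a  N=0 Z=0
-- IRQ taken; context saved, return-PC = 7 --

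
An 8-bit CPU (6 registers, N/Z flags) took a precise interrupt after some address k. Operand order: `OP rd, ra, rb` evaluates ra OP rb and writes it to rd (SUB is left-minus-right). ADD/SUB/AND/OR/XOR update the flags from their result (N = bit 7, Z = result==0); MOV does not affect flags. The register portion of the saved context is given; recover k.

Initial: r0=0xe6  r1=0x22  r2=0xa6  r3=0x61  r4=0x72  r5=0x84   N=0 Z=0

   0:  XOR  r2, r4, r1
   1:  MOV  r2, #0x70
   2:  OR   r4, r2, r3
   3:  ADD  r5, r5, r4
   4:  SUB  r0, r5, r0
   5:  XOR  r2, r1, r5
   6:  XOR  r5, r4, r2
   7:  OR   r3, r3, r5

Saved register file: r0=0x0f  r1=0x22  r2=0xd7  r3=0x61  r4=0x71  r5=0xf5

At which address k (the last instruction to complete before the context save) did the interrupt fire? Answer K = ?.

after  0: r0=0xe6 r1=0x22 r2=0x50 r3=0x61 r4=0x72 r5=0x84  N=0 Z=0
after  1: r0=0xe6 r1=0x22 r2=0x70 r3=0x61 r4=0x72 r5=0x84  N=0 Z=0
after  2: r0=0xe6 r1=0x22 r2=0x70 r3=0x61 r4=0x71 r5=0x84  N=0 Z=0
after  3: r0=0xe6 r1=0x22 r2=0x70 r3=0x61 r4=0x71 r5=0xf5  N=1 Z=0
after  4: r0=0x0f r1=0x22 r2=0x70 r3=0x61 r4=0x71 r5=0xf5  N=0 Z=0
after  5: r0=0x0f r1=0x22 r2=0xd7 r3=0x61 r4=0x71 r5=0xf5  N=1 Z=0
-- IRQ taken; context saved, return-PC = 6 --

K = 5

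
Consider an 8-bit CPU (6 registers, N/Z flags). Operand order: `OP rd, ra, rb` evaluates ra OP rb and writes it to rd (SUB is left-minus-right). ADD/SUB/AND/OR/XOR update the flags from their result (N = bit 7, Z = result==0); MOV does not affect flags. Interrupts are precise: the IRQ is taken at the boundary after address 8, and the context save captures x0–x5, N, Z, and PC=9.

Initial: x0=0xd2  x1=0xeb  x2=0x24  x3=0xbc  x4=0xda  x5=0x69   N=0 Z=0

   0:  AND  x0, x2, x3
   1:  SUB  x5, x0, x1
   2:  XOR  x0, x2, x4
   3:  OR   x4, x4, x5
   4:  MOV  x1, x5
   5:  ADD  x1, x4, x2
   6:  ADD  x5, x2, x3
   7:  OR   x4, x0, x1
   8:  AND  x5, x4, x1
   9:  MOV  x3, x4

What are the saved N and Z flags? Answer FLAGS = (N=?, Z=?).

FLAGS = (N=0, Z=0)

after  0: x0=0x24 x1=0xeb x2=0x24 x3=0xbc x4=0xda x5=0x69  N=0 Z=0
after  1: x0=0x24 x1=0xeb x2=0x24 x3=0xbc x4=0xda x5=0x39  N=0 Z=0
after  2: x0=0xfe x1=0xeb x2=0x24 x3=0xbc x4=0xda x5=0x39  N=1 Z=0
after  3: x0=0xfe x1=0xeb x2=0x24 x3=0xbc x4=0xfb x5=0x39  N=1 Z=0
after  4: x0=0xfe x1=0x39 x2=0x24 x3=0xbc x4=0xfb x5=0x39  N=1 Z=0
after  5: x0=0xfe x1=0x1f x2=0x24 x3=0xbc x4=0xfb x5=0x39  N=0 Z=0
after  6: x0=0xfe x1=0x1f x2=0x24 x3=0xbc x4=0xfb x5=0xe0  N=1 Z=0
after  7: x0=0xfe x1=0x1f x2=0x24 x3=0xbc x4=0xff x5=0xe0  N=1 Z=0
after  8: x0=0xfe x1=0x1f x2=0x24 x3=0xbc x4=0xff x5=0x1f  N=0 Z=0
-- IRQ taken; context saved, return-PC = 9 --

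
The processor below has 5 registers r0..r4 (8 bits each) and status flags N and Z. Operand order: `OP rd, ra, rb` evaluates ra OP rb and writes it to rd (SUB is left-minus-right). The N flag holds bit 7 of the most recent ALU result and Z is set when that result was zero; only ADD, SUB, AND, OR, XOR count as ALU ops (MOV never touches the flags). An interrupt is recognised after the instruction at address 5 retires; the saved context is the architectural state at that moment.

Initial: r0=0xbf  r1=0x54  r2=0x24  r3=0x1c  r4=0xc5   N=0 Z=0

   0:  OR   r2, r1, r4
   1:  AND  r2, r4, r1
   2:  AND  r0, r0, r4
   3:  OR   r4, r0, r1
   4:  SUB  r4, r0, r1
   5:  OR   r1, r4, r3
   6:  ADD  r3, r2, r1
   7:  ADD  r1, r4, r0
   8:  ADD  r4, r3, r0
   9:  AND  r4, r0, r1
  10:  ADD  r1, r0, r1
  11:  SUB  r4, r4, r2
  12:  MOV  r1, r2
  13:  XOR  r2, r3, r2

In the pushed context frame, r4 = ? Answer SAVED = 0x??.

after  0: r0=0xbf r1=0x54 r2=0xd5 r3=0x1c r4=0xc5  N=1 Z=0
after  1: r0=0xbf r1=0x54 r2=0x44 r3=0x1c r4=0xc5  N=0 Z=0
after  2: r0=0x85 r1=0x54 r2=0x44 r3=0x1c r4=0xc5  N=1 Z=0
after  3: r0=0x85 r1=0x54 r2=0x44 r3=0x1c r4=0xd5  N=1 Z=0
after  4: r0=0x85 r1=0x54 r2=0x44 r3=0x1c r4=0x31  N=0 Z=0
after  5: r0=0x85 r1=0x3d r2=0x44 r3=0x1c r4=0x31  N=0 Z=0
-- IRQ taken; context saved, return-PC = 6 --

SAVED = 0x31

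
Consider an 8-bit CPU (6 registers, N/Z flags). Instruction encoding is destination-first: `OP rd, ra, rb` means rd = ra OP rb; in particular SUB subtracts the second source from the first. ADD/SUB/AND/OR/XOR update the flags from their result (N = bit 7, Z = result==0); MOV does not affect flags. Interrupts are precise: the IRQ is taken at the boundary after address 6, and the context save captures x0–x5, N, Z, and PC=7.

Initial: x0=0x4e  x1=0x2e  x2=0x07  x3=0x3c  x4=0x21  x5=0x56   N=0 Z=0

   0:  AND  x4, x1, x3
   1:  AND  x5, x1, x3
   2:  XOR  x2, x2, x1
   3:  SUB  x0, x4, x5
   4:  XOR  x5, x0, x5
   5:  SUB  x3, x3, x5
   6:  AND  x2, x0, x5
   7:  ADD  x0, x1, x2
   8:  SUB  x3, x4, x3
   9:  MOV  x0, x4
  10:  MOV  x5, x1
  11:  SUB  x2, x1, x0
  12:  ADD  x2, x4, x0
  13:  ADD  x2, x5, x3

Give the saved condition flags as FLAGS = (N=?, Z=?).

FLAGS = (N=0, Z=1)

after  0: x0=0x4e x1=0x2e x2=0x07 x3=0x3c x4=0x2c x5=0x56  N=0 Z=0
after  1: x0=0x4e x1=0x2e x2=0x07 x3=0x3c x4=0x2c x5=0x2c  N=0 Z=0
after  2: x0=0x4e x1=0x2e x2=0x29 x3=0x3c x4=0x2c x5=0x2c  N=0 Z=0
after  3: x0=0x00 x1=0x2e x2=0x29 x3=0x3c x4=0x2c x5=0x2c  N=0 Z=1
after  4: x0=0x00 x1=0x2e x2=0x29 x3=0x3c x4=0x2c x5=0x2c  N=0 Z=0
after  5: x0=0x00 x1=0x2e x2=0x29 x3=0x10 x4=0x2c x5=0x2c  N=0 Z=0
after  6: x0=0x00 x1=0x2e x2=0x00 x3=0x10 x4=0x2c x5=0x2c  N=0 Z=1
-- IRQ taken; context saved, return-PC = 7 --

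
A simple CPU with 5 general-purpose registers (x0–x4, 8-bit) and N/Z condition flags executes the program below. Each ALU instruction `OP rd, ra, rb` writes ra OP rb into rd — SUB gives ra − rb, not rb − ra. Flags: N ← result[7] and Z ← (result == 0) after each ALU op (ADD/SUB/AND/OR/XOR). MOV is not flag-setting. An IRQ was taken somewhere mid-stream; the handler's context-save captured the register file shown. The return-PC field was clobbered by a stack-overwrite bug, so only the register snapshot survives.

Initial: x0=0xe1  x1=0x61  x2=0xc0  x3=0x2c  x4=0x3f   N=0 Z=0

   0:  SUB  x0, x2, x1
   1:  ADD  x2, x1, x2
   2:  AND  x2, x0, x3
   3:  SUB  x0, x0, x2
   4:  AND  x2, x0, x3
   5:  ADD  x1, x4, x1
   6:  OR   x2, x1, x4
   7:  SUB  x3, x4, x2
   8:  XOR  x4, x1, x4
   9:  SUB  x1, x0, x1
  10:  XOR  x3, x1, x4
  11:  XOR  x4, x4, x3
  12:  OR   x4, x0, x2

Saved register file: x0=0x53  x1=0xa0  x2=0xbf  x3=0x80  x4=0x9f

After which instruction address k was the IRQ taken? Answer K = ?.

K = 8

after  0: x0=0x5f x1=0x61 x2=0xc0 x3=0x2c x4=0x3f  N=0 Z=0
after  1: x0=0x5f x1=0x61 x2=0x21 x3=0x2c x4=0x3f  N=0 Z=0
after  2: x0=0x5f x1=0x61 x2=0x0c x3=0x2c x4=0x3f  N=0 Z=0
after  3: x0=0x53 x1=0x61 x2=0x0c x3=0x2c x4=0x3f  N=0 Z=0
after  4: x0=0x53 x1=0x61 x2=0x00 x3=0x2c x4=0x3f  N=0 Z=1
after  5: x0=0x53 x1=0xa0 x2=0x00 x3=0x2c x4=0x3f  N=1 Z=0
after  6: x0=0x53 x1=0xa0 x2=0xbf x3=0x2c x4=0x3f  N=1 Z=0
after  7: x0=0x53 x1=0xa0 x2=0xbf x3=0x80 x4=0x3f  N=1 Z=0
after  8: x0=0x53 x1=0xa0 x2=0xbf x3=0x80 x4=0x9f  N=1 Z=0
-- IRQ taken; context saved, return-PC = 9 --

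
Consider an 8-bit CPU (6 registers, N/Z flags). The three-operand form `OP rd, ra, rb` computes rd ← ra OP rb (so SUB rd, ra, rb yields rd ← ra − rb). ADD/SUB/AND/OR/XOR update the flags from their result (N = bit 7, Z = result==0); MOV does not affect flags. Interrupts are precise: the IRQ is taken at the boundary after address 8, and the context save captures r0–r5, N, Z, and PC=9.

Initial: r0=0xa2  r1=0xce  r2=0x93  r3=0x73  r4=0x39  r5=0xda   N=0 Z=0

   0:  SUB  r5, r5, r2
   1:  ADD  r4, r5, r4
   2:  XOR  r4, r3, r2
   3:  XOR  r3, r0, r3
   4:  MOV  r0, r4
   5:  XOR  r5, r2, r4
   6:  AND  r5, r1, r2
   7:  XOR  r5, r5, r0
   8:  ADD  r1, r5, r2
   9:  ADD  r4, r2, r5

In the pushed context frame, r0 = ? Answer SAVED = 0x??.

SAVED = 0xe0

after  0: r0=0xa2 r1=0xce r2=0x93 r3=0x73 r4=0x39 r5=0x47  N=0 Z=0
after  1: r0=0xa2 r1=0xce r2=0x93 r3=0x73 r4=0x80 r5=0x47  N=1 Z=0
after  2: r0=0xa2 r1=0xce r2=0x93 r3=0x73 r4=0xe0 r5=0x47  N=1 Z=0
after  3: r0=0xa2 r1=0xce r2=0x93 r3=0xd1 r4=0xe0 r5=0x47  N=1 Z=0
after  4: r0=0xe0 r1=0xce r2=0x93 r3=0xd1 r4=0xe0 r5=0x47  N=1 Z=0
after  5: r0=0xe0 r1=0xce r2=0x93 r3=0xd1 r4=0xe0 r5=0x73  N=0 Z=0
after  6: r0=0xe0 r1=0xce r2=0x93 r3=0xd1 r4=0xe0 r5=0x82  N=1 Z=0
after  7: r0=0xe0 r1=0xce r2=0x93 r3=0xd1 r4=0xe0 r5=0x62  N=0 Z=0
after  8: r0=0xe0 r1=0xf5 r2=0x93 r3=0xd1 r4=0xe0 r5=0x62  N=1 Z=0
-- IRQ taken; context saved, return-PC = 9 --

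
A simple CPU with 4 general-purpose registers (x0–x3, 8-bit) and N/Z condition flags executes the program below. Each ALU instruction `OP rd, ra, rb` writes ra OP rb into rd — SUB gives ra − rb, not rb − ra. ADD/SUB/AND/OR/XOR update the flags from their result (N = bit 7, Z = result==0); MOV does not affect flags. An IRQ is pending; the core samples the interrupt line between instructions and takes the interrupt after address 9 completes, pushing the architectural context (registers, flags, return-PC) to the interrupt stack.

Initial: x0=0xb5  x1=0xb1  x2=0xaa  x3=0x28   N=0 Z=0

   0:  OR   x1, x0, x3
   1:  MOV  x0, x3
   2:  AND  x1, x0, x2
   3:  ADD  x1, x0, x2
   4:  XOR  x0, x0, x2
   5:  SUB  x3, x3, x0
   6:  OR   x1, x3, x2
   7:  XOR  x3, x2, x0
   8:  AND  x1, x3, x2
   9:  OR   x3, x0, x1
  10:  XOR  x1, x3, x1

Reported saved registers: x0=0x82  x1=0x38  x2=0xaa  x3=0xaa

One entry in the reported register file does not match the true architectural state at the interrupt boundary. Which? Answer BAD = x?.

BAD = x1

after  0: x0=0xb5 x1=0xbd x2=0xaa x3=0x28  N=1 Z=0
after  1: x0=0x28 x1=0xbd x2=0xaa x3=0x28  N=1 Z=0
after  2: x0=0x28 x1=0x28 x2=0xaa x3=0x28  N=0 Z=0
after  3: x0=0x28 x1=0xd2 x2=0xaa x3=0x28  N=1 Z=0
after  4: x0=0x82 x1=0xd2 x2=0xaa x3=0x28  N=1 Z=0
after  5: x0=0x82 x1=0xd2 x2=0xaa x3=0xa6  N=1 Z=0
after  6: x0=0x82 x1=0xae x2=0xaa x3=0xa6  N=1 Z=0
after  7: x0=0x82 x1=0xae x2=0xaa x3=0x28  N=0 Z=0
after  8: x0=0x82 x1=0x28 x2=0xaa x3=0x28  N=0 Z=0
after  9: x0=0x82 x1=0x28 x2=0xaa x3=0xaa  N=1 Z=0
-- IRQ taken; context saved, return-PC = 10 --
mismatch: x1: reported 0x38 vs actual 0x28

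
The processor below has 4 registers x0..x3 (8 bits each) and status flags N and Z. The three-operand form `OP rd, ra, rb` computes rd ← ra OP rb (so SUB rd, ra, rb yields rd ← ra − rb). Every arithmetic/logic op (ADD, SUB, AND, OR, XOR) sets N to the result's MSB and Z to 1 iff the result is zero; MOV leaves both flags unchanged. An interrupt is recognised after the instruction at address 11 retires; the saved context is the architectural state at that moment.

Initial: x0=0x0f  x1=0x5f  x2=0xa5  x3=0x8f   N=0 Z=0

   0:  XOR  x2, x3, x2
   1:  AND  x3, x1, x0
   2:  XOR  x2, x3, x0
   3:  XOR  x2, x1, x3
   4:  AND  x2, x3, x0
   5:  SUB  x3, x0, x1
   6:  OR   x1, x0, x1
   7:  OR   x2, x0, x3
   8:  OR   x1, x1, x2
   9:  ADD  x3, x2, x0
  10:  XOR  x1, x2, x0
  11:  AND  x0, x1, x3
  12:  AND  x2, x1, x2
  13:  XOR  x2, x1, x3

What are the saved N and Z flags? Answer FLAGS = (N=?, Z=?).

FLAGS = (N=1, Z=0)

after  0: x0=0x0f x1=0x5f x2=0x2a x3=0x8f  N=0 Z=0
after  1: x0=0x0f x1=0x5f x2=0x2a x3=0x0f  N=0 Z=0
after  2: x0=0x0f x1=0x5f x2=0x00 x3=0x0f  N=0 Z=1
after  3: x0=0x0f x1=0x5f x2=0x50 x3=0x0f  N=0 Z=0
after  4: x0=0x0f x1=0x5f x2=0x0f x3=0x0f  N=0 Z=0
after  5: x0=0x0f x1=0x5f x2=0x0f x3=0xb0  N=1 Z=0
after  6: x0=0x0f x1=0x5f x2=0x0f x3=0xb0  N=0 Z=0
after  7: x0=0x0f x1=0x5f x2=0xbf x3=0xb0  N=1 Z=0
after  8: x0=0x0f x1=0xff x2=0xbf x3=0xb0  N=1 Z=0
after  9: x0=0x0f x1=0xff x2=0xbf x3=0xce  N=1 Z=0
after 10: x0=0x0f x1=0xb0 x2=0xbf x3=0xce  N=1 Z=0
after 11: x0=0x80 x1=0xb0 x2=0xbf x3=0xce  N=1 Z=0
-- IRQ taken; context saved, return-PC = 12 --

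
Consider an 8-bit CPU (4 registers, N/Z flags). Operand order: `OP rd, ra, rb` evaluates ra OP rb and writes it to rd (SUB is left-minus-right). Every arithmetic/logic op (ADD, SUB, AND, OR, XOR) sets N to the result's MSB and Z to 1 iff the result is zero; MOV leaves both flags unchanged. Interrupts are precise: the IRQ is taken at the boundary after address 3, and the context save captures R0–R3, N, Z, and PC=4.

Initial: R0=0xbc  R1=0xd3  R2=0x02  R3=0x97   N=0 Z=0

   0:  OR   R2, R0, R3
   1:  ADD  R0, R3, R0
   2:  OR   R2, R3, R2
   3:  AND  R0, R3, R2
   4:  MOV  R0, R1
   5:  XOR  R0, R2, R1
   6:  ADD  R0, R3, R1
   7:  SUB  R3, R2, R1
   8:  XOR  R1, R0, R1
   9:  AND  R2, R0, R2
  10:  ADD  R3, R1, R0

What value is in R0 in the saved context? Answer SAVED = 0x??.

SAVED = 0x97

after  0: R0=0xbc R1=0xd3 R2=0xbf R3=0x97  N=1 Z=0
after  1: R0=0x53 R1=0xd3 R2=0xbf R3=0x97  N=0 Z=0
after  2: R0=0x53 R1=0xd3 R2=0xbf R3=0x97  N=1 Z=0
after  3: R0=0x97 R1=0xd3 R2=0xbf R3=0x97  N=1 Z=0
-- IRQ taken; context saved, return-PC = 4 --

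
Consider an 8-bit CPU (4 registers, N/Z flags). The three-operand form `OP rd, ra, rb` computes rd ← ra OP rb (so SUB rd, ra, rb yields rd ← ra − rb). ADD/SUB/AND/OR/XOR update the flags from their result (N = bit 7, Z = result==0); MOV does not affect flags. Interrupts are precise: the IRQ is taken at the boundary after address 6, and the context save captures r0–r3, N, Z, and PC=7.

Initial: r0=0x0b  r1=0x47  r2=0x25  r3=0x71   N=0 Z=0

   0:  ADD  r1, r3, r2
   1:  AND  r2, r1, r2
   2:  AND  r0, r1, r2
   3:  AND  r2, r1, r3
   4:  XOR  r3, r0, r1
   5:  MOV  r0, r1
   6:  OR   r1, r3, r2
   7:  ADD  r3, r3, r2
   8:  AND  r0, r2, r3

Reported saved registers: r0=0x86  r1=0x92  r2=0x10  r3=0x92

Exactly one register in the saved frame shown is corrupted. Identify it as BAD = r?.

after  0: r0=0x0b r1=0x96 r2=0x25 r3=0x71  N=1 Z=0
after  1: r0=0x0b r1=0x96 r2=0x04 r3=0x71  N=0 Z=0
after  2: r0=0x04 r1=0x96 r2=0x04 r3=0x71  N=0 Z=0
after  3: r0=0x04 r1=0x96 r2=0x10 r3=0x71  N=0 Z=0
after  4: r0=0x04 r1=0x96 r2=0x10 r3=0x92  N=1 Z=0
after  5: r0=0x96 r1=0x96 r2=0x10 r3=0x92  N=1 Z=0
after  6: r0=0x96 r1=0x92 r2=0x10 r3=0x92  N=1 Z=0
-- IRQ taken; context saved, return-PC = 7 --
mismatch: r0: reported 0x86 vs actual 0x96

BAD = r0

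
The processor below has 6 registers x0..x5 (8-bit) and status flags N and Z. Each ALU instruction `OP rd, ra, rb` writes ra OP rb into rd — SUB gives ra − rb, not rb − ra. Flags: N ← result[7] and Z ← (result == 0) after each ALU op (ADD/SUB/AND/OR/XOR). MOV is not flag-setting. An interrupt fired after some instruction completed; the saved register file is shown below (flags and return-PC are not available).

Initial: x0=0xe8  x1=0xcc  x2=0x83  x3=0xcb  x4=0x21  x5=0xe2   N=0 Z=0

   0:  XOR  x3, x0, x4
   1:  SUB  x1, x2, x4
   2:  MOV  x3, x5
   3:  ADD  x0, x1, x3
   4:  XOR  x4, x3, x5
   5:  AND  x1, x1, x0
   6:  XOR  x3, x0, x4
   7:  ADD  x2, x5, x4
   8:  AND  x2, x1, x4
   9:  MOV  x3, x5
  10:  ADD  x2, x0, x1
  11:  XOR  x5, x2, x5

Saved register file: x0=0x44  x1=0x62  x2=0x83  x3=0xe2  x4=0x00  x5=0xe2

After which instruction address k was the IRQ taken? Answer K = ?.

K = 4

after  0: x0=0xe8 x1=0xcc x2=0x83 x3=0xc9 x4=0x21 x5=0xe2  N=1 Z=0
after  1: x0=0xe8 x1=0x62 x2=0x83 x3=0xc9 x4=0x21 x5=0xe2  N=0 Z=0
after  2: x0=0xe8 x1=0x62 x2=0x83 x3=0xe2 x4=0x21 x5=0xe2  N=0 Z=0
after  3: x0=0x44 x1=0x62 x2=0x83 x3=0xe2 x4=0x21 x5=0xe2  N=0 Z=0
after  4: x0=0x44 x1=0x62 x2=0x83 x3=0xe2 x4=0x00 x5=0xe2  N=0 Z=1
-- IRQ taken; context saved, return-PC = 5 --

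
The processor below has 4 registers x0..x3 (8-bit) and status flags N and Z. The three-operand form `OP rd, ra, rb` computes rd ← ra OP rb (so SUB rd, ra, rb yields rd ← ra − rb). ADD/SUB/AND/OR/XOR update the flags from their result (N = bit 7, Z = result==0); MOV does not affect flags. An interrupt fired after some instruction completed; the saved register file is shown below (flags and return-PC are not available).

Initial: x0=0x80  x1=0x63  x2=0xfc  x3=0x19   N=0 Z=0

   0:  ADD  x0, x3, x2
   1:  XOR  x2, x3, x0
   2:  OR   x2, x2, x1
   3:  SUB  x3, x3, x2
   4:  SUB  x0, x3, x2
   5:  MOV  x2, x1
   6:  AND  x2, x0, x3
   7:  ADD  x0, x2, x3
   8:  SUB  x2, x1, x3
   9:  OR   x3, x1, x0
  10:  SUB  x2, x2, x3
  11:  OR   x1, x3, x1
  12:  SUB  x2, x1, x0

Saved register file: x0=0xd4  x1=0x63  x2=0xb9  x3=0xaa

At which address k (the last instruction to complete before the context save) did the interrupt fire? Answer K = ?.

K = 8

after  0: x0=0x15 x1=0x63 x2=0xfc x3=0x19  N=0 Z=0
after  1: x0=0x15 x1=0x63 x2=0x0c x3=0x19  N=0 Z=0
after  2: x0=0x15 x1=0x63 x2=0x6f x3=0x19  N=0 Z=0
after  3: x0=0x15 x1=0x63 x2=0x6f x3=0xaa  N=1 Z=0
after  4: x0=0x3b x1=0x63 x2=0x6f x3=0xaa  N=0 Z=0
after  5: x0=0x3b x1=0x63 x2=0x63 x3=0xaa  N=0 Z=0
after  6: x0=0x3b x1=0x63 x2=0x2a x3=0xaa  N=0 Z=0
after  7: x0=0xd4 x1=0x63 x2=0x2a x3=0xaa  N=1 Z=0
after  8: x0=0xd4 x1=0x63 x2=0xb9 x3=0xaa  N=1 Z=0
-- IRQ taken; context saved, return-PC = 9 --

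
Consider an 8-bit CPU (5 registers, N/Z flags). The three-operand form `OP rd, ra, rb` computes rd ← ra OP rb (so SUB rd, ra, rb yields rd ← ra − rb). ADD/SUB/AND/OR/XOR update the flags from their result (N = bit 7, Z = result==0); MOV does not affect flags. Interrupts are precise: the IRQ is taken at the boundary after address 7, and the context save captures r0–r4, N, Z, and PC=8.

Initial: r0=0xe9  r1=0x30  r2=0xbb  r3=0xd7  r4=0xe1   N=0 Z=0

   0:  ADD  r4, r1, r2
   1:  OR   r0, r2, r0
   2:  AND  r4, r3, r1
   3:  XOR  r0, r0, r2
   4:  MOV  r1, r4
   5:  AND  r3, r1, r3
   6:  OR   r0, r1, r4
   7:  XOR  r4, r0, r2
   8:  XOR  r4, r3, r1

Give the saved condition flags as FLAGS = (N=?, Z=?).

FLAGS = (N=1, Z=0)

after  0: r0=0xe9 r1=0x30 r2=0xbb r3=0xd7 r4=0xeb  N=1 Z=0
after  1: r0=0xfb r1=0x30 r2=0xbb r3=0xd7 r4=0xeb  N=1 Z=0
after  2: r0=0xfb r1=0x30 r2=0xbb r3=0xd7 r4=0x10  N=0 Z=0
after  3: r0=0x40 r1=0x30 r2=0xbb r3=0xd7 r4=0x10  N=0 Z=0
after  4: r0=0x40 r1=0x10 r2=0xbb r3=0xd7 r4=0x10  N=0 Z=0
after  5: r0=0x40 r1=0x10 r2=0xbb r3=0x10 r4=0x10  N=0 Z=0
after  6: r0=0x10 r1=0x10 r2=0xbb r3=0x10 r4=0x10  N=0 Z=0
after  7: r0=0x10 r1=0x10 r2=0xbb r3=0x10 r4=0xab  N=1 Z=0
-- IRQ taken; context saved, return-PC = 8 --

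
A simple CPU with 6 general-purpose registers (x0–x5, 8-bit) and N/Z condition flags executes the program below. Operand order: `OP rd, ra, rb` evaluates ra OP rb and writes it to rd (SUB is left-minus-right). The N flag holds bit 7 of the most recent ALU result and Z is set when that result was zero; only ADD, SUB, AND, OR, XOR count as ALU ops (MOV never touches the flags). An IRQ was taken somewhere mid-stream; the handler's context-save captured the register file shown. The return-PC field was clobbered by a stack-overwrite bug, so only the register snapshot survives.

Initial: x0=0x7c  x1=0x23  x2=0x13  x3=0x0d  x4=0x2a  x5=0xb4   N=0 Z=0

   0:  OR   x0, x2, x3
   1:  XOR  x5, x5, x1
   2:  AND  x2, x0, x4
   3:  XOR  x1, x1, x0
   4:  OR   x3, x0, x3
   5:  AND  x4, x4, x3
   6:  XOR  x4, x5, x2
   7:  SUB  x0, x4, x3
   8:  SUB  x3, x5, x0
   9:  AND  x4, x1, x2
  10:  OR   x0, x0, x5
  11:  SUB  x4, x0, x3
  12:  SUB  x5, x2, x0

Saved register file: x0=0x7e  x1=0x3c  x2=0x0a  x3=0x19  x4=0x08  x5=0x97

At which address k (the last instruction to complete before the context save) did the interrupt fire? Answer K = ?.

after  0: x0=0x1f x1=0x23 x2=0x13 x3=0x0d x4=0x2a x5=0xb4  N=0 Z=0
after  1: x0=0x1f x1=0x23 x2=0x13 x3=0x0d x4=0x2a x5=0x97  N=1 Z=0
after  2: x0=0x1f x1=0x23 x2=0x0a x3=0x0d x4=0x2a x5=0x97  N=0 Z=0
after  3: x0=0x1f x1=0x3c x2=0x0a x3=0x0d x4=0x2a x5=0x97  N=0 Z=0
after  4: x0=0x1f x1=0x3c x2=0x0a x3=0x1f x4=0x2a x5=0x97  N=0 Z=0
after  5: x0=0x1f x1=0x3c x2=0x0a x3=0x1f x4=0x0a x5=0x97  N=0 Z=0
after  6: x0=0x1f x1=0x3c x2=0x0a x3=0x1f x4=0x9d x5=0x97  N=1 Z=0
after  7: x0=0x7e x1=0x3c x2=0x0a x3=0x1f x4=0x9d x5=0x97  N=0 Z=0
after  8: x0=0x7e x1=0x3c x2=0x0a x3=0x19 x4=0x9d x5=0x97  N=0 Z=0
after  9: x0=0x7e x1=0x3c x2=0x0a x3=0x19 x4=0x08 x5=0x97  N=0 Z=0
-- IRQ taken; context saved, return-PC = 10 --

K = 9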